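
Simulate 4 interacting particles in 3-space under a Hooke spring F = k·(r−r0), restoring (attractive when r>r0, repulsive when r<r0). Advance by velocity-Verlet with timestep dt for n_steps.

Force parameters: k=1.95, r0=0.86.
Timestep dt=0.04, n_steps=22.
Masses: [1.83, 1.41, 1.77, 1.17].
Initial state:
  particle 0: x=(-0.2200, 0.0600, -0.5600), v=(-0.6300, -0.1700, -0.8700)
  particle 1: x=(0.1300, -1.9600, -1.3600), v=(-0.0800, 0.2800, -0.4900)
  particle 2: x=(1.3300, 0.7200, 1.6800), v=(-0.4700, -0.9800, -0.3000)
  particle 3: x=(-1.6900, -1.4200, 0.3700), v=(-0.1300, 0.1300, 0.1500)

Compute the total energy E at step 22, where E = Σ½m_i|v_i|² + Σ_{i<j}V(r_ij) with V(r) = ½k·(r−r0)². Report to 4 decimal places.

32.9096

step 0: x0=(-0.2200, 0.0600, -0.5600) x1=(0.1300, -1.9600, -1.3600) x2=(1.3300, 0.7200, 1.6800) x3=(-1.6900, -1.4200, 0.3700)
step 1: x0=(-0.2449, 0.0518, -0.5934) x1=(0.1263, -1.9447, -1.3751) x2=(1.3073, 0.6770, 1.6636) x3=(-1.6892, -1.4118, 0.3751)
step 2: x0=(-0.2691, 0.0406, -0.6239) x1=(0.1215, -1.9213, -1.3812) x2=(1.2770, 0.6268, 1.6384) x3=(-1.6766, -1.3978, 0.3781)
step 3: x0=(-0.2925, 0.0267, -0.6515) x1=(0.1155, -1.8901, -1.3785) x2=(1.2391, 0.5695, 1.6045) x3=(-1.6524, -1.3782, 0.3789)
step 4: x0=(-0.3152, 0.0100, -0.6760) x1=(0.1084, -1.8513, -1.3671) x2=(1.1940, 0.5055, 1.5621) x3=(-1.6169, -1.3532, 0.3775)
step 5: x0=(-0.3370, -0.0093, -0.6975) x1=(0.1001, -1.8054, -1.3471) x2=(1.1417, 0.4352, 1.5114) x3=(-1.5706, -1.3232, 0.3737)
step 6: x0=(-0.3579, -0.0312, -0.7160) x1=(0.0906, -1.7528, -1.3191) x2=(1.0826, 0.3590, 1.4526) x3=(-1.5141, -1.2884, 0.3675)
step 7: x0=(-0.3779, -0.0554, -0.7316) x1=(0.0801, -1.6938, -1.2832) x2=(1.0172, 0.2773, 1.3861) x3=(-1.4480, -1.2492, 0.3590)
step 8: x0=(-0.3969, -0.0818, -0.7441) x1=(0.0684, -1.6291, -1.2400) x2=(0.9457, 0.1907, 1.3123) x3=(-1.3730, -1.2061, 0.3480)
step 9: x0=(-0.4149, -0.1103, -0.7538) x1=(0.0557, -1.5592, -1.1900) x2=(0.8687, 0.0997, 1.2316) x3=(-1.2900, -1.1594, 0.3348)
step 10: x0=(-0.4319, -0.1406, -0.7608) x1=(0.0421, -1.4847, -1.1337) x2=(0.7867, 0.0048, 1.1446) x3=(-1.1998, -1.1097, 0.3193)
step 11: x0=(-0.4479, -0.1724, -0.7651) x1=(0.0277, -1.4061, -1.0718) x2=(0.7001, -0.0932, 1.0517) x3=(-1.1033, -1.0574, 0.3017)
step 12: x0=(-0.4630, -0.2056, -0.7670) x1=(0.0126, -1.3242, -1.0048) x2=(0.6096, -0.1940, 0.9536) x3=(-1.0016, -1.0029, 0.2821)
step 13: x0=(-0.4771, -0.2399, -0.7665) x1=(-0.0032, -1.2397, -0.9336) x2=(0.5158, -0.2968, 0.8510) x3=(-0.8956, -0.9469, 0.2607)
step 14: x0=(-0.4903, -0.2751, -0.7641) x1=(-0.0193, -1.1531, -0.8589) x2=(0.4193, -0.4011, 0.7444) x3=(-0.7864, -0.8897, 0.2378)
step 15: x0=(-0.5027, -0.3109, -0.7598) x1=(-0.0357, -1.0651, -0.7814) x2=(0.3208, -0.5063, 0.6347) x3=(-0.6750, -0.8318, 0.2135)
step 16: x0=(-0.5146, -0.3471, -0.7540) x1=(-0.0522, -0.9764, -0.7018) x2=(0.2208, -0.6119, 0.5224) x3=(-0.5623, -0.7735, 0.1882)
step 17: x0=(-0.5260, -0.3835, -0.7471) x1=(-0.0685, -0.8875, -0.6209) x2=(0.1202, -0.7175, 0.4085) x3=(-0.4494, -0.7152, 0.1620)
step 18: x0=(-0.5372, -0.4200, -0.7393) x1=(-0.0846, -0.7988, -0.5395) x2=(0.0194, -0.8230, 0.2936) x3=(-0.3370, -0.6567, 0.1352)
step 19: x0=(-0.5483, -0.4565, -0.7309) x1=(-0.1002, -0.7104, -0.4582) x2=(-0.0810, -0.9286, 0.1785) x3=(-0.2258, -0.5977, 0.1081)
step 20: x0=(-0.5596, -0.4929, -0.7224) x1=(-0.1152, -0.6223, -0.3776) x2=(-0.1813, -1.0348, 0.0636) x3=(-0.1153, -0.5373, 0.0813)
step 21: x0=(-0.5711, -0.5295, -0.7138) x1=(-0.1297, -0.5341, -0.2978) x2=(-0.2818, -1.1418, -0.0514) x3=(-0.0047, -0.4758, 0.0554)
step 22: x0=(-0.5828, -0.5661, -0.7053) x1=(-0.1440, -0.4457, -0.2188) x2=(-0.3825, -1.2493, -0.1663) x3=(0.1062, -0.4139, 0.0306)
step 0 velocities: v0=(-0.6300, -0.1700, -0.8700) v1=(-0.0800, 0.2800, -0.4900) v2=(-0.4700, -0.9800, -0.3000) v3=(-0.1300, 0.1300, 0.1500)
step 0: KE=2.4693, PE=30.4730, E=32.9423
step 22 velocities: v0=(-0.2922, -0.9158, 0.2127) v1=(-0.3642, 2.2103, 1.9684) v2=(-2.5165, -2.6833, -2.8733) v3=(2.7803, 1.5471, -0.6131)
step 22: KE=32.5819, PE=0.3277, E=32.9096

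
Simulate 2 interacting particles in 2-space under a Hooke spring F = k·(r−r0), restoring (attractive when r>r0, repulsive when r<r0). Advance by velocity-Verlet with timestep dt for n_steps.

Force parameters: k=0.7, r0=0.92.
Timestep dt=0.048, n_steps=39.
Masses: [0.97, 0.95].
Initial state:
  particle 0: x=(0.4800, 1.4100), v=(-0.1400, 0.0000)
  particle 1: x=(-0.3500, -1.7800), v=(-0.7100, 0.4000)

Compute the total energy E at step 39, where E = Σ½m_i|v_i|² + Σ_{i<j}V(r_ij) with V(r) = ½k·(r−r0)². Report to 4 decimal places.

step 0: x0=(0.4800, 1.4100) x1=(-0.3500, -1.7800)
step 1: x0=(0.4728, 1.4081) x1=(-0.3836, -1.7588)
step 2: x0=(0.4645, 1.4024) x1=(-0.4161, -1.7338)
step 3: x0=(0.4552, 1.3929) x1=(-0.4476, -1.7050)
step 4: x0=(0.4449, 1.3798) x1=(-0.4779, -1.6724)
step 5: x0=(0.4334, 1.3631) x1=(-0.5072, -1.6361)
step 6: x0=(0.4209, 1.3428) x1=(-0.5353, -1.5962)
step 7: x0=(0.4072, 1.3191) x1=(-0.5622, -1.5528)
step 8: x0=(0.3924, 1.2921) x1=(-0.5881, -1.5060)
step 9: x0=(0.3765, 1.2619) x1=(-0.6127, -1.4560)
step 10: x0=(0.3594, 1.2286) x1=(-0.6363, -1.4027)
step 11: x0=(0.3412, 1.1923) x1=(-0.6587, -1.3465)
step 12: x0=(0.3220, 1.1533) x1=(-0.6799, -1.2875)
step 13: x0=(0.3016, 1.1116) x1=(-0.7001, -1.2257)
step 14: x0=(0.2802, 1.0674) x1=(-0.7192, -1.1614)
step 15: x0=(0.2578, 1.0209) x1=(-0.7372, -1.0947)
step 16: x0=(0.2343, 0.9723) x1=(-0.7542, -1.0259)
step 17: x0=(0.2099, 0.9217) x1=(-0.7702, -0.9550)
step 18: x0=(0.1846, 0.8694) x1=(-0.7853, -0.8824)
step 19: x0=(0.1583, 0.8155) x1=(-0.7995, -0.8081)
step 20: x0=(0.1313, 0.7602) x1=(-0.8128, -0.7325)
step 21: x0=(0.1035, 0.7037) x1=(-0.8254, -0.6556)
step 22: x0=(0.0751, 0.6462) x1=(-0.8373, -0.5777)
step 23: x0=(0.0460, 0.5879) x1=(-0.8485, -0.4990)
step 24: x0=(0.0164, 0.5290) x1=(-0.8593, -0.4197)
step 25: x0=(-0.0135, 0.4696) x1=(-0.8696, -0.3399)
step 26: x0=(-0.0439, 0.4100) x1=(-0.8796, -0.2597)
step 27: x0=(-0.0744, 0.3502) x1=(-0.8894, -0.1795)
step 28: x0=(-0.1049, 0.2903) x1=(-0.8991, -0.0991)
step 29: x0=(-0.1355, 0.2305) x1=(-0.9089, -0.0188)
step 30: x0=(-0.1658, 0.1707) x1=(-0.9188, 0.0614)
step 31: x0=(-0.1959, 0.1109) x1=(-0.9291, 0.1416)
step 32: x0=(-0.2257, 0.0512) x1=(-0.9396, 0.2218)
step 33: x0=(-0.2552, -0.0087) x1=(-0.9504, 0.3021)
step 34: x0=(-0.2844, -0.0686) x1=(-0.9615, 0.3825)
step 35: x0=(-0.3135, -0.1286) x1=(-0.9727, 0.4630)
step 36: x0=(-0.3426, -0.1887) x1=(-0.9840, 0.5436)
step 37: x0=(-0.3717, -0.2487) x1=(-0.9952, 0.6240)
step 38: x0=(-0.4009, -0.3085) x1=(-1.0063, 0.7043)
step 39: x0=(-0.4304, -0.3679) x1=(-1.0172, 0.7842)
step 0 velocities: v0=(-0.1400, 0.0000) v1=(-0.7100, 0.4000)
step 0: KE=0.3250, PE=1.9762, E=2.3012
step 39 velocities: v0=(-0.6171, -1.2324) v1=(-0.2229, 1.6583)
step 39: KE=2.2511, PE=0.0487, E=2.2998

2.2998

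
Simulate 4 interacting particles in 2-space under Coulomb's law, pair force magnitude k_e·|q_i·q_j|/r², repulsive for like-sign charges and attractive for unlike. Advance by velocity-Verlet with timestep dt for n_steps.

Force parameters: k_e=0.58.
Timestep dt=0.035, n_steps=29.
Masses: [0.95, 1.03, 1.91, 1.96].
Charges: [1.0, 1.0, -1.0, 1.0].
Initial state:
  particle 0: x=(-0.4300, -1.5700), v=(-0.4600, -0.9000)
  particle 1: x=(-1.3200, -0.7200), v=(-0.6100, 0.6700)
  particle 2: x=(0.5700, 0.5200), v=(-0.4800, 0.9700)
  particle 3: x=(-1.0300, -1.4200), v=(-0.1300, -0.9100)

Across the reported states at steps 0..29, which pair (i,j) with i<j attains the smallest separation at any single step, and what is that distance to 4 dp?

step 0: x0=(-0.4300, -1.5700) x1=(-1.3200, -0.7200) x2=(0.5700, 0.5200) x3=(-1.0300, -1.4200)
step 1: x0=(-0.4449, -1.6018) x1=(-1.3417, -0.6958) x2=(0.5531, 0.5539) x3=(-1.0349, -1.4520)
step 2: x0=(-0.4575, -1.6344) x1=(-1.3640, -0.6703) x2=(0.5361, 0.5876) x3=(-1.0405, -1.4842)
step 3: x0=(-0.4678, -1.6677) x1=(-1.3867, -0.6435) x2=(0.5190, 0.6212) x3=(-1.0468, -1.5166)
step 4: x0=(-0.4757, -1.7016) x1=(-1.4099, -0.6157) x2=(0.5018, 0.6547) x3=(-1.0539, -1.5491)
step 5: x0=(-0.4814, -1.7363) x1=(-1.4334, -0.5869) x2=(0.4845, 0.6880) x3=(-1.0619, -1.5816)
step 6: x0=(-0.4847, -1.7717) x1=(-1.4572, -0.5573) x2=(0.4671, 0.7212) x3=(-1.0707, -1.6141)
step 7: x0=(-0.4859, -1.8077) x1=(-1.4813, -0.5268) x2=(0.4495, 0.7542) x3=(-1.0803, -1.6465)
step 8: x0=(-0.4850, -1.8444) x1=(-1.5056, -0.4956) x2=(0.4319, 0.7872) x3=(-1.0907, -1.6790)
step 9: x0=(-0.4820, -1.8817) x1=(-1.5301, -0.4637) x2=(0.4141, 0.8200) x3=(-1.1020, -1.7113)
step 10: x0=(-0.4772, -1.9196) x1=(-1.5548, -0.4312) x2=(0.3963, 0.8527) x3=(-1.1139, -1.7436)
step 11: x0=(-0.4705, -1.9580) x1=(-1.5796, -0.3981) x2=(0.3784, 0.8853) x3=(-1.1266, -1.7759)
step 12: x0=(-0.4621, -1.9969) x1=(-1.6045, -0.3645) x2=(0.3604, 0.9177) x3=(-1.1400, -1.8080)
step 13: x0=(-0.4521, -2.0364) x1=(-1.6294, -0.3304) x2=(0.3423, 0.9501) x3=(-1.1540, -1.8401)
step 14: x0=(-0.4407, -2.0763) x1=(-1.6545, -0.2958) x2=(0.3241, 0.9824) x3=(-1.1687, -1.8720)
step 15: x0=(-0.4279, -2.1165) x1=(-1.6796, -0.2608) x2=(0.3058, 1.0145) x3=(-1.1838, -1.9040)
step 16: x0=(-0.4138, -2.1572) x1=(-1.7047, -0.2254) x2=(0.2875, 1.0466) x3=(-1.1995, -1.9358)
step 17: x0=(-0.3986, -2.1982) x1=(-1.7299, -0.1896) x2=(0.2691, 1.0785) x3=(-1.2157, -1.9676)
step 18: x0=(-0.3823, -2.2396) x1=(-1.7550, -0.1535) x2=(0.2506, 1.1104) x3=(-1.2323, -1.9993)
step 19: x0=(-0.3649, -2.2812) x1=(-1.7802, -0.1170) x2=(0.2320, 1.1421) x3=(-1.2493, -2.0309)
step 20: x0=(-0.3467, -2.3232) x1=(-1.8054, -0.0802) x2=(0.2134, 1.1738) x3=(-1.2667, -2.0625)
step 21: x0=(-0.3276, -2.3653) x1=(-1.8306, -0.0430) x2=(0.1947, 1.2054) x3=(-1.2844, -2.0941)
step 22: x0=(-0.3077, -2.4077) x1=(-1.8557, -0.0056) x2=(0.1759, 1.2369) x3=(-1.3024, -2.1256)
step 23: x0=(-0.2871, -2.4504) x1=(-1.8809, 0.0320) x2=(0.1570, 1.2683) x3=(-1.3208, -2.1570)
step 24: x0=(-0.2658, -2.4932) x1=(-1.9060, 0.0700) x2=(0.1381, 1.2996) x3=(-1.3394, -2.1884)
step 25: x0=(-0.2438, -2.5362) x1=(-1.9311, 0.1082) x2=(0.1191, 1.3308) x3=(-1.3583, -2.2198)
step 26: x0=(-0.2213, -2.5793) x1=(-1.9561, 0.1466) x2=(0.1000, 1.3619) x3=(-1.3774, -2.2511)
step 27: x0=(-0.1983, -2.6227) x1=(-1.9811, 0.1852) x2=(0.0809, 1.3930) x3=(-1.3967, -2.2824)
step 28: x0=(-0.1747, -2.6661) x1=(-2.0061, 0.2241) x2=(0.0617, 1.4240) x3=(-1.4163, -2.3137)
step 29: x0=(-0.1507, -2.7097) x1=(-2.0310, 0.2632) x2=(0.0424, 1.4549) x3=(-1.4360, -2.3449)

pair (0,3), distance 0.5980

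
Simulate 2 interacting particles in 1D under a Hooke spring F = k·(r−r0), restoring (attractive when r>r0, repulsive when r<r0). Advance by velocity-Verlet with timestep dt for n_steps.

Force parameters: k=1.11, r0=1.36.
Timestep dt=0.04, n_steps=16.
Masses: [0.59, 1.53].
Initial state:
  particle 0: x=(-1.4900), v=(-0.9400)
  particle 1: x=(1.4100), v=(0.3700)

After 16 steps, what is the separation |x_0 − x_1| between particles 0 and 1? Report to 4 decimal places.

step 0: x0=(-1.4900) x1=(1.4100)
step 1: x0=(-1.5253) x1=(1.4239)
step 2: x0=(-1.5558) x1=(1.4360)
step 3: x0=(-1.5814) x1=(1.4461)
step 4: x0=(-1.6019) x1=(1.4544)
step 5: x0=(-1.6174) x1=(1.4606)
step 6: x0=(-1.6277) x1=(1.4649)
step 7: x0=(-1.6328) x1=(1.4672)
step 8: x0=(-1.6326) x1=(1.4674)
step 9: x0=(-1.6272) x1=(1.4656)
step 10: x0=(-1.6166) x1=(1.4618)
step 11: x0=(-1.6008) x1=(1.4560)
step 12: x0=(-1.5799) x1=(1.4483)
step 13: x0=(-1.5540) x1=(1.4386)
step 14: x0=(-1.5231) x1=(1.4270)
step 15: x0=(-1.4875) x1=(1.4136)
step 16: x0=(-1.4473) x1=(1.3983)

2.8456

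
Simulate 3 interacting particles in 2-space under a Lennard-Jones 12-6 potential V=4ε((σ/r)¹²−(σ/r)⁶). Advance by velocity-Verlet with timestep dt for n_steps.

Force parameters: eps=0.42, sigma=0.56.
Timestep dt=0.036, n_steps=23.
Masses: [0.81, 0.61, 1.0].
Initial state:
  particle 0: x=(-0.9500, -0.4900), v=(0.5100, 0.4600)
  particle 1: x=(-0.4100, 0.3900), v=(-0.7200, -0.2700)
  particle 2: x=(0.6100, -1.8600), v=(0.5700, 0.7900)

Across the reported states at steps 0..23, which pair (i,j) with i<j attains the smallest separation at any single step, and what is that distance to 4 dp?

step 0: x0=(-0.9500, -0.4900) x1=(-0.4100, 0.3900) x2=(0.6100, -1.8600)
step 1: x0=(-0.9315, -0.4733) x1=(-0.4361, 0.3801) x2=(0.6305, -1.8316)
step 2: x0=(-0.9128, -0.4561) x1=(-0.4624, 0.3695) x2=(0.6510, -1.8031)
step 3: x0=(-0.8938, -0.4384) x1=(-0.4893, 0.3582) x2=(0.6716, -1.7747)
step 4: x0=(-0.8743, -0.4197) x1=(-0.5167, 0.3457) x2=(0.6921, -1.7462)
step 5: x0=(-0.8542, -0.3999) x1=(-0.5448, 0.3316) x2=(0.7126, -1.7178)
step 6: x0=(-0.8334, -0.3783) x1=(-0.5740, 0.3153) x2=(0.7331, -1.6893)
step 7: x0=(-0.8117, -0.3544) x1=(-0.6043, 0.2957) x2=(0.7536, -1.6609)
step 8: x0=(-0.7892, -0.3277) x1=(-0.6358, 0.2726) x2=(0.7741, -1.6324)
step 9: x0=(-0.7669, -0.3023) x1=(-0.6668, 0.2511) x2=(0.7946, -1.6039)
step 10: x0=(-0.7494, -0.3030) x1=(-0.6916, 0.2643) x2=(0.8151, -1.5755)
step 11: x0=(-0.7339, -0.3238) x1=(-0.7136, 0.3040) x2=(0.8356, -1.5470)
step 12: x0=(-0.7185, -0.3446) x1=(-0.7357, 0.3439) x2=(0.8561, -1.5185)
step 13: x0=(-0.7030, -0.3625) x1=(-0.7576, 0.3799) x2=(0.8766, -1.4901)
step 14: x0=(-0.6878, -0.3780) x1=(-0.7793, 0.4126) x2=(0.8970, -1.4616)
step 15: x0=(-0.6728, -0.3916) x1=(-0.8007, 0.4429) x2=(0.9175, -1.4331)
step 16: x0=(-0.6580, -0.4038) x1=(-0.8219, 0.4714) x2=(0.9380, -1.4046)
step 17: x0=(-0.6433, -0.4151) x1=(-0.8428, 0.4986) x2=(0.9585, -1.3762)
step 18: x0=(-0.6288, -0.4258) x1=(-0.8635, 0.5249) x2=(0.9789, -1.3477)
step 19: x0=(-0.6144, -0.4358) x1=(-0.8840, 0.5505) x2=(0.9994, -1.3192)
step 20: x0=(-0.6002, -0.4455) x1=(-0.9044, 0.5755) x2=(1.0198, -1.2907)
step 21: x0=(-0.5860, -0.4550) x1=(-0.9247, 0.6002) x2=(1.0403, -1.2622)
step 22: x0=(-0.5718, -0.4642) x1=(-0.9449, 0.6246) x2=(1.0607, -1.2337)
step 23: x0=(-0.5578, -0.4732) x1=(-0.9650, 0.6488) x2=(1.0812, -1.2052)

pair (0,1), distance 0.5624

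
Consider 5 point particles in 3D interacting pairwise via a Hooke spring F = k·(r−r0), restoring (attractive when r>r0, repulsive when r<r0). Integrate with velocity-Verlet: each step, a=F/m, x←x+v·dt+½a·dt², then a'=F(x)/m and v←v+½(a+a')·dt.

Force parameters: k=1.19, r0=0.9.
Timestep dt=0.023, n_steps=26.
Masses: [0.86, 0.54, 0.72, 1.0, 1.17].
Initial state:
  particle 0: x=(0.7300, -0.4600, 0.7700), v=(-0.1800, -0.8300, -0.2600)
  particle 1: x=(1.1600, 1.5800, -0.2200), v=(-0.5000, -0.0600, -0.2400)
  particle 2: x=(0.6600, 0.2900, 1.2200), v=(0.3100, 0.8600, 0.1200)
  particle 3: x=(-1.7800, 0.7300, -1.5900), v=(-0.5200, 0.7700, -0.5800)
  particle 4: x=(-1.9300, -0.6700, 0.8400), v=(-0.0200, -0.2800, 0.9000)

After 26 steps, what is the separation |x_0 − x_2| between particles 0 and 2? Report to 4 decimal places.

step 0: x0=(0.7300, -0.4600, 0.7700) x1=(1.1600, 1.5800, -0.2200) x2=(0.6600, 0.2900, 1.2200) x3=(-1.7800, 0.7300, -1.5900) x4=(-1.9300, -0.6700, 0.8400)
step 1: x0=(0.7246, -0.4784, 0.7632) x1=(1.1455, 1.5761, -0.2248) x2=(0.6657, 0.3100, 1.2214) x3=(-1.7901, 0.7472, -1.6013) x4=(-1.9288, -0.6755, 0.8601)
step 2: x0=(0.7168, -0.4952, 0.7546) x1=(1.1252, 1.5672, -0.2282) x2=(0.6684, 0.3302, 1.2200) x3=(-1.7966, 0.7634, -1.6084) x4=(-1.9245, -0.6791, 0.8789)
step 3: x0=(0.7064, -0.5105, 0.7444) x1=(1.0991, 1.5533, -0.2301) x2=(0.6682, 0.3507, 1.2158) x3=(-1.7994, 0.7786, -1.6113) x4=(-1.9169, -0.6808, 0.8965)
step 4: x0=(0.6936, -0.5242, 0.7326) x1=(1.0672, 1.5346, -0.2307) x2=(0.6650, 0.3714, 1.2088) x3=(-1.7986, 0.7926, -1.6100) x4=(-1.9061, -0.6806, 0.9127)
step 5: x0=(0.6783, -0.5362, 0.7191) x1=(1.0297, 1.5111, -0.2298) x2=(0.6588, 0.3922, 1.1990) x3=(-1.7941, 0.8055, -1.6045) x4=(-1.8923, -0.6785, 0.9275)
step 6: x0=(0.6606, -0.5466, 0.7042) x1=(0.9868, 1.4829, -0.2274) x2=(0.6496, 0.4130, 1.1865) x3=(-1.7861, 0.8172, -1.5949) x4=(-1.8753, -0.6746, 0.9409)
step 7: x0=(0.6404, -0.5553, 0.6877) x1=(0.9387, 1.4502, -0.2237) x2=(0.6375, 0.4337, 1.1714) x3=(-1.7745, 0.8278, -1.5811) x4=(-1.8554, -0.6687, 0.9529)
step 8: x0=(0.6179, -0.5622, 0.6697) x1=(0.8854, 1.4131, -0.2187) x2=(0.6225, 0.4544, 1.1536) x3=(-1.7595, 0.8371, -1.5632) x4=(-1.8325, -0.6610, 0.9635)
step 9: x0=(0.5931, -0.5675, 0.6504) x1=(0.8273, 1.3719, -0.2124) x2=(0.6046, 0.4748, 1.1333) x3=(-1.7410, 0.8452, -1.5413) x4=(-1.8068, -0.6514, 0.9726)
step 10: x0=(0.5660, -0.5710, 0.6297) x1=(0.7645, 1.3267, -0.2048) x2=(0.5838, 0.4950, 1.1106) x3=(-1.7193, 0.8521, -1.5155) x4=(-1.7784, -0.6400, 0.9803)
step 11: x0=(0.5367, -0.5728, 0.6078) x1=(0.6973, 1.2778, -0.1961) x2=(0.5602, 0.5149, 1.0854) x3=(-1.6944, 0.8577, -1.4857) x4=(-1.7472, -0.6269, 0.9865)
step 12: x0=(0.5053, -0.5730, 0.5846) x1=(0.6260, 1.2254, -0.1862) x2=(0.5339, 0.5344, 1.0580) x3=(-1.6665, 0.8619, -1.4522) x4=(-1.7136, -0.6121, 0.9912)
step 13: x0=(0.4717, -0.5714, 0.5604) x1=(0.5509, 1.1697, -0.1754) x2=(0.5050, 0.5535, 1.0285) x3=(-1.6356, 0.8649, -1.4150) x4=(-1.6775, -0.5956, 0.9945)
step 14: x0=(0.4362, -0.5682, 0.5350) x1=(0.4722, 1.1111, -0.1635) x2=(0.4735, 0.5720, 0.9969) x3=(-1.6019, 0.8666, -1.3743) x4=(-1.6392, -0.5775, 0.9963)
step 15: x0=(0.3988, -0.5635, 0.5088) x1=(0.3903, 1.0497, -0.1508) x2=(0.4396, 0.5899, 0.9634) x3=(-1.5655, 0.8670, -1.3301) x4=(-1.5986, -0.5579, 0.9967)
step 16: x0=(0.3595, -0.5572, 0.4816) x1=(0.3055, 0.9859, -0.1373) x2=(0.4032, 0.6072, 0.9282) x3=(-1.5266, 0.8662, -1.2827) x4=(-1.5561, -0.5367, 0.9956)
step 17: x0=(0.3184, -0.5494, 0.4536) x1=(0.2180, 0.9199, -0.1232) x2=(0.3647, 0.6239, 0.8913) x3=(-1.4855, 0.8640, -1.2322) x4=(-1.5117, -0.5142, 0.9932)
step 18: x0=(0.2758, -0.5402, 0.4249) x1=(0.1282, 0.8520, -0.1084) x2=(0.3240, 0.6399, 0.8531) x3=(-1.4421, 0.8606, -1.1787) x4=(-1.4656, -0.4903, 0.9894)
step 19: x0=(0.2316, -0.5296, 0.3956) x1=(0.0363, 0.7824, -0.0932) x2=(0.2814, 0.6551, 0.8134) x3=(-1.3968, 0.8559, -1.1224) x4=(-1.4179, -0.4652, 0.9843)
step 20: x0=(0.1860, -0.5178, 0.3657) x1=(-0.0572, 0.7115, -0.0775) x2=(0.2370, 0.6697, 0.7727) x3=(-1.3497, 0.8500, -1.0636) x4=(-1.3688, -0.4389, 0.9779)
step 21: x0=(0.1391, -0.5047, 0.3353) x1=(-0.1522, 0.6395, -0.0615) x2=(0.1910, 0.6835, 0.7309) x3=(-1.3010, 0.8430, -1.0024) x4=(-1.3184, -0.4116, 0.9703)
step 22: x0=(0.0911, -0.4905, 0.3045) x1=(-0.2483, 0.5665, -0.0452) x2=(0.1434, 0.6966, 0.6882) x3=(-1.2508, 0.8348, -0.9390) x4=(-1.2669, -0.3832, 0.9615)
step 23: x0=(0.0420, -0.4753, 0.2733) x1=(-0.3454, 0.4928, -0.0287) x2=(0.0945, 0.7090, 0.6448) x3=(-1.1995, 0.8256, -0.8736) x4=(-1.2145, -0.3539, 0.9517)
step 24: x0=(-0.0080, -0.4591, 0.2419) x1=(-0.4431, 0.4186, -0.0120) x2=(0.0445, 0.7208, 0.6008) x3=(-1.1471, 0.8153, -0.8065) x4=(-1.1613, -0.3238, 0.9408)
step 25: x0=(-0.0588, -0.4421, 0.2103) x1=(-0.5413, 0.3441, 0.0049) x2=(-0.0065, 0.7319, 0.5562) x3=(-1.0938, 0.8042, -0.7378) x4=(-1.1075, -0.2930, 0.9290)
step 26: x0=(-0.1102, -0.4244, 0.1786) x1=(-0.6398, 0.2693, 0.0220) x2=(-0.0583, 0.7424, 0.5111) x3=(-1.0398, 0.7921, -0.6677) x4=(-1.0532, -0.2616, 0.9164)

1.2144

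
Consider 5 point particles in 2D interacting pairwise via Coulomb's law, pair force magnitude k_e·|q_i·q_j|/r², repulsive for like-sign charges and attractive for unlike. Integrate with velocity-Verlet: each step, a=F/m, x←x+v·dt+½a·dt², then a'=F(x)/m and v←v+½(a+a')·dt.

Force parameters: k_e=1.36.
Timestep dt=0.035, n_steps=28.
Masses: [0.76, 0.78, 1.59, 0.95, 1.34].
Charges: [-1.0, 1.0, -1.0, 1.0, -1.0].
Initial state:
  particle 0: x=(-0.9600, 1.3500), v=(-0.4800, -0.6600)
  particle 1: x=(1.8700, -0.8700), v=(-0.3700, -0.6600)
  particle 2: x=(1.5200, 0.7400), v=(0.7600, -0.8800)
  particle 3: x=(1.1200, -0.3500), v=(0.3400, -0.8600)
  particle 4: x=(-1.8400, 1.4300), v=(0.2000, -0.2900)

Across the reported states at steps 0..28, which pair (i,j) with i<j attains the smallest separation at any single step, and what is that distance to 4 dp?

step 0: x0=(-0.9600, 1.3500) x1=(1.8700, -0.8700) x2=(1.5200, 0.7400) x3=(1.1200, -0.3500) x4=(-1.8400, 1.4300)
step 1: x0=(-0.9754, 1.3267) x1=(1.8579, -0.8934) x2=(1.5466, 0.7086) x3=(1.1311, -0.3788) x4=(-1.8338, 1.4199)
step 2: x0=(-0.9878, 1.3028) x1=(1.8476, -0.9173) x2=(1.5733, 0.6761) x3=(1.1406, -0.4048) x4=(-1.8292, 1.4099)
step 3: x0=(-0.9971, 1.2783) x1=(1.8393, -0.9420) x2=(1.6000, 0.6424) x3=(1.1483, -0.4281) x4=(-1.8262, 1.4000)
step 4: x0=(-1.0033, 1.2532) x1=(1.8329, -0.9674) x2=(1.6266, 0.6075) x3=(1.1544, -0.4486) x4=(-1.8250, 1.3904)
step 5: x0=(-1.0063, 1.2273) x1=(1.8284, -0.9935) x2=(1.6532, 0.5714) x3=(1.1588, -0.4662) x4=(-1.8255, 1.3810)
step 6: x0=(-1.0061, 1.2007) x1=(1.8260, -1.0205) x2=(1.6798, 0.5342) x3=(1.1615, -0.4808) x4=(-1.8277, 1.3718)
step 7: x0=(-1.0028, 1.1732) x1=(1.8256, -1.0483) x2=(1.7062, 0.4957) x3=(1.1627, -0.4926) x4=(-1.8316, 1.3629)
step 8: x0=(-0.9964, 1.1448) x1=(1.8270, -1.0768) x2=(1.7325, 0.4561) x3=(1.1625, -0.5014) x4=(-1.8371, 1.3544)
step 9: x0=(-0.9871, 1.1154) x1=(1.8302, -1.1061) x2=(1.7585, 0.4152) x3=(1.1610, -0.5073) x4=(-1.8442, 1.3461)
step 10: x0=(-0.9750, 1.0852) x1=(1.8352, -1.1361) x2=(1.7843, 0.3731) x3=(1.1583, -0.5103) x4=(-1.8527, 1.3383)
step 11: x0=(-0.9603, 1.0540) x1=(1.8417, -1.1666) x2=(1.8099, 0.3297) x3=(1.1546, -0.5105) x4=(-1.8626, 1.3307)
step 12: x0=(-0.9430, 1.0218) x1=(1.8497, -1.1977) x2=(1.8350, 0.2851) x3=(1.1502, -0.5079) x4=(-1.8738, 1.3236)
step 13: x0=(-0.9235, 0.9887) x1=(1.8591, -1.2292) x2=(1.8597, 0.2393) x3=(1.1452, -0.5025) x4=(-1.8862, 1.3167)
step 14: x0=(-0.9018, 0.9547) x1=(1.8697, -1.2611) x2=(1.8839, 0.1922) x3=(1.1398, -0.4946) x4=(-1.8997, 1.3102)
step 15: x0=(-0.8780, 0.9197) x1=(1.8814, -1.2931) x2=(1.9076, 0.1439) x3=(1.1343, -0.4841) x4=(-1.9141, 1.3040)
step 16: x0=(-0.8525, 0.8839) x1=(1.8941, -1.3252) x2=(1.9306, 0.0943) x3=(1.1287, -0.4712) x4=(-1.9295, 1.2981)
step 17: x0=(-0.8251, 0.8473) x1=(1.9077, -1.3573) x2=(1.9529, 0.0435) x3=(1.1234, -0.4560) x4=(-1.9456, 1.2924)
step 18: x0=(-0.7962, 0.8098) x1=(1.9220, -1.3893) x2=(1.9744, -0.0084) x3=(1.1185, -0.4387) x4=(-1.9625, 1.2871)
step 19: x0=(-0.7657, 0.7716) x1=(1.9372, -1.4211) x2=(1.9950, -0.0614) x3=(1.1142, -0.4194) x4=(-1.9800, 1.2819)
step 20: x0=(-0.7339, 0.7326) x1=(1.9529, -1.4525) x2=(2.0147, -0.1155) x3=(1.1106, -0.3983) x4=(-1.9982, 1.2770)
step 21: x0=(-0.7006, 0.6928) x1=(1.9692, -1.4835) x2=(2.0334, -0.1706) x3=(1.1078, -0.3756) x4=(-2.0169, 1.2723)
step 22: x0=(-0.6661, 0.6524) x1=(1.9860, -1.5140) x2=(2.0512, -0.2266) x3=(1.1060, -0.3515) x4=(-2.0360, 1.2677)
step 23: x0=(-0.6304, 0.6112) x1=(2.0033, -1.5438) x2=(2.0679, -0.2835) x3=(1.1050, -0.3263) x4=(-2.0556, 1.2634)
step 24: x0=(-0.5934, 0.5694) x1=(2.0210, -1.5728) x2=(2.0837, -0.3411) x3=(1.1049, -0.3000) x4=(-2.0756, 1.2592)
step 25: x0=(-0.5553, 0.5269) x1=(2.0391, -1.6010) x2=(2.0985, -0.3994) x3=(1.1057, -0.2730) x4=(-2.0959, 1.2551)
step 26: x0=(-0.5160, 0.4837) x1=(2.0575, -1.6282) x2=(2.1124, -0.4583) x3=(1.1073, -0.2454) x4=(-2.1166, 1.2512)
step 27: x0=(-0.4756, 0.4400) x1=(2.0761, -1.6543) x2=(2.1255, -0.5179) x3=(1.1095, -0.2173) x4=(-2.1375, 1.2474)
step 28: x0=(-0.4340, 0.3957) x1=(2.0951, -1.6792) x2=(2.1378, -0.5781) x3=(1.1122, -0.1889) x4=(-2.1587, 1.2437)

pair (0,4), distance 0.8331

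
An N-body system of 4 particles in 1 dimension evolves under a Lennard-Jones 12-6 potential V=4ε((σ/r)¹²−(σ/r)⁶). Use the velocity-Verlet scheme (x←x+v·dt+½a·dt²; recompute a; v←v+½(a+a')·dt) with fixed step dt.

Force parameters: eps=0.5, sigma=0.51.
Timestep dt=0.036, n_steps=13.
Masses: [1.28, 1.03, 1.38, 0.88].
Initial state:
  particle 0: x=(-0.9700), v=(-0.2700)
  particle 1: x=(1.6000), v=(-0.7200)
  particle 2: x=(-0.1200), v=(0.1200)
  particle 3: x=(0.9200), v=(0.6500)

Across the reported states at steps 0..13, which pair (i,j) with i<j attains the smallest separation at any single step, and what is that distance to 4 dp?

pair (1,3), distance 0.5127

step 0: x0=(-0.9700) x1=(1.6000) x2=(-0.1200) x3=(0.9200)
step 1: x0=(-0.9794) x1=(1.5728) x2=(-0.1159) x3=(0.9448)
step 2: x0=(-0.9883) x1=(1.5427) x2=(-0.1121) x3=(0.9728)
step 3: x0=(-0.9967) x1=(1.5129) x2=(-0.1087) x3=(1.0002)
step 4: x0=(-1.0046) x1=(1.5098) x2=(-0.1057) x3=(0.9961)
step 5: x0=(-1.0120) x1=(1.5325) x2=(-0.1029) x3=(0.9618)
step 6: x0=(-1.0191) x1=(1.5554) x2=(-0.1003) x3=(0.9270)
step 7: x0=(-1.0259) x1=(1.5754) x2=(-0.0979) x3=(0.8953)
step 8: x0=(-1.0323) x1=(1.5928) x2=(-0.0957) x3=(0.8664)
step 9: x0=(-1.0383) x1=(1.6083) x2=(-0.0934) x3=(0.8392)
step 10: x0=(-1.0441) x1=(1.6225) x2=(-0.0912) x3=(0.8132)
step 11: x0=(-1.0495) x1=(1.6356) x2=(-0.0888) x3=(0.7878)
step 12: x0=(-1.0547) x1=(1.6479) x2=(-0.0862) x3=(0.7626)
step 13: x0=(-1.0597) x1=(1.6596) x2=(-0.0833) x3=(0.7371)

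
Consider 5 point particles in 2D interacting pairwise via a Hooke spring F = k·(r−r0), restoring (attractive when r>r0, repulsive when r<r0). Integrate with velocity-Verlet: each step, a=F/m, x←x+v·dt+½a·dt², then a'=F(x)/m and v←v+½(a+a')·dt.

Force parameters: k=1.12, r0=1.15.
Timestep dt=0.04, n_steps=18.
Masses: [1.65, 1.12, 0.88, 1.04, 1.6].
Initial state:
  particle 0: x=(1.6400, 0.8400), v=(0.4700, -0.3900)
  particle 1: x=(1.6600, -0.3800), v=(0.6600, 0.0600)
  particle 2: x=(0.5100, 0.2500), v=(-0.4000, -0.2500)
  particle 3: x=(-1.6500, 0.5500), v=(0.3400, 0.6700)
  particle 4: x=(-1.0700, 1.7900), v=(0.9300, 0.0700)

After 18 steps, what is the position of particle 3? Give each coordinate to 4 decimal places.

step 0: x0=(1.6400, 0.8400) x1=(1.6600, -0.3800) x2=(0.5100, 0.2500) x3=(-1.6500, 0.5500) x4=(-1.0700, 1.7900)
step 1: x0=(1.6567, 0.8245) x1=(1.6831, -0.3758) x2=(0.4924, 0.2409) x3=(-1.6317, 0.5765) x4=(-1.0305, 1.7911)
step 2: x0=(1.6692, 0.8094) x1=(1.6994, -0.3681) x2=(0.4720, 0.2335) x3=(-1.6040, 0.6022) x4=(-0.9865, 1.7890)
step 3: x0=(1.6775, 0.7946) x1=(1.7091, -0.3568) x2=(0.4491, 0.2279) x3=(-1.5671, 0.6270) x4=(-0.9380, 1.7836)
step 4: x0=(1.6816, 0.7803) x1=(1.7121, -0.3421) x2=(0.4238, 0.2241) x3=(-1.5212, 0.6509) x4=(-0.8852, 1.7750)
step 5: x0=(1.6816, 0.7664) x1=(1.7086, -0.3240) x2=(0.3967, 0.2219) x3=(-1.4666, 0.6736) x4=(-0.8283, 1.7633)
step 6: x0=(1.6777, 0.7530) x1=(1.6987, -0.3025) x2=(0.3679, 0.2214) x3=(-1.4035, 0.6952) x4=(-0.7675, 1.7487)
step 7: x0=(1.6699, 0.7402) x1=(1.6827, -0.2780) x2=(0.3380, 0.2225) x3=(-1.3324, 0.7155) x4=(-0.7028, 1.7311)
step 8: x0=(1.6584, 0.7281) x1=(1.6608, -0.2504) x2=(0.3071, 0.2251) x3=(-1.2538, 0.7346) x4=(-0.6346, 1.7109)
step 9: x0=(1.6434, 0.7165) x1=(1.6332, -0.2200) x2=(0.2758, 0.2291) x3=(-1.1682, 0.7523) x4=(-0.5631, 1.6881)
step 10: x0=(1.6249, 0.7057) x1=(1.6004, -0.1870) x2=(0.2442, 0.2343) x3=(-1.0762, 0.7687) x4=(-0.4884, 1.6630)
step 11: x0=(1.6033, 0.6956) x1=(1.5626, -0.1517) x2=(0.2129, 0.2406) x3=(-0.9784, 0.7838) x4=(-0.4109, 1.6358)
step 12: x0=(1.5788, 0.6863) x1=(1.5203, -0.1143) x2=(0.1821, 0.2477) x3=(-0.8755, 0.7976) x4=(-0.3309, 1.6066)
step 13: x0=(1.5517, 0.6777) x1=(1.4738, -0.0750) x2=(0.1520, 0.2556) x3=(-0.7682, 0.8101) x4=(-0.2484, 1.5757)
step 14: x0=(1.5221, 0.6700) x1=(1.4236, -0.0341) x2=(0.1230, 0.2639) x3=(-0.6572, 0.8214) x4=(-0.1639, 1.5435)
step 15: x0=(1.4905, 0.6631) x1=(1.3702, 0.0081) x2=(0.0951, 0.2723) x3=(-0.5432, 0.8317) x4=(-0.0776, 1.5100)
step 16: x0=(1.4570, 0.6571) x1=(1.3140, 0.0511) x2=(0.0686, 0.2807) x3=(-0.4268, 0.8411) x4=(0.0103, 1.4757)
step 17: x0=(1.4221, 0.6519) x1=(1.2555, 0.0949) x2=(0.0435, 0.2887) x3=(-0.3089, 0.8498) x4=(0.0995, 1.4407)
step 18: x0=(1.3861, 0.6474) x1=(1.1951, 0.1389) x2=(0.0195, 0.2959) x3=(-0.1899, 0.8581) x4=(0.1899, 1.4054)

(-0.1899, 0.8581)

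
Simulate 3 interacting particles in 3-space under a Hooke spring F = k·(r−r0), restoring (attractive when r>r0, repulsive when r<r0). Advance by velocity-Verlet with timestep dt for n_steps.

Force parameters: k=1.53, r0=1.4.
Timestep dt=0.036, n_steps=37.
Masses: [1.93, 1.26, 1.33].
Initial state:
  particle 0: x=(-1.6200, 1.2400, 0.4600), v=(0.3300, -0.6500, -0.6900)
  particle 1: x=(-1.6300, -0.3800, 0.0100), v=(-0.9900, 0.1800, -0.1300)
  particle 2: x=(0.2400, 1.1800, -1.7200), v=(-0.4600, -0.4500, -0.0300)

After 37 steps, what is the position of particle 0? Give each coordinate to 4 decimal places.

step 0: x0=(-1.6200, 1.2400, 0.4600) x1=(-1.6300, -0.3800, 0.0100) x2=(0.2400, 1.1800, -1.7200)
step 1: x0=(-1.6076, 1.2164, 0.4345) x1=(-1.6649, -0.3727, 0.0047) x2=(0.2220, 1.1632, -1.7196)
step 2: x0=(-1.5943, 1.1926, 0.4079) x1=(-1.6981, -0.3637, -0.0020) x2=(0.2011, 1.1452, -1.7161)
step 3: x0=(-1.5801, 1.1686, 0.3801) x1=(-1.7298, -0.3531, -0.0100) x2=(0.1774, 1.1261, -1.7098)
step 4: x0=(-1.5650, 1.1443, 0.3513) x1=(-1.7599, -0.3410, -0.0194) x2=(0.1509, 1.1059, -1.7006)
step 5: x0=(-1.5491, 1.1199, 0.3214) x1=(-1.7883, -0.3275, -0.0301) x2=(0.1217, 1.0845, -1.6886)
step 6: x0=(-1.5325, 1.0953, 0.2905) x1=(-1.8152, -0.3127, -0.0421) x2=(0.0899, 1.0621, -1.6740)
step 7: x0=(-1.5151, 1.0707, 0.2587) x1=(-1.8405, -0.2967, -0.0554) x2=(0.0556, 1.0387, -1.6568)
step 8: x0=(-1.4970, 1.0460, 0.2260) x1=(-1.8643, -0.2796, -0.0699) x2=(0.0188, 1.0142, -1.6372)
step 9: x0=(-1.4782, 1.0213, 0.1925) x1=(-1.8867, -0.2614, -0.0857) x2=(-0.0203, 0.9889, -1.6152)
step 10: x0=(-1.4589, 0.9966, 0.1583) x1=(-1.9076, -0.2424, -0.1026) x2=(-0.0617, 0.9626, -1.5911)
step 11: x0=(-1.4389, 0.9720, 0.1234) x1=(-1.9272, -0.2225, -0.1206) x2=(-0.1051, 0.9356, -1.5649)
step 12: x0=(-1.4185, 0.9474, 0.0879) x1=(-1.9455, -0.2019, -0.1398) x2=(-0.1505, 0.9077, -1.5369)
step 13: x0=(-1.3976, 0.9229, 0.0520) x1=(-1.9627, -0.1807, -0.1599) x2=(-0.1976, 0.8792, -1.5072)
step 14: x0=(-1.3763, 0.8985, 0.0155) x1=(-1.9787, -0.1590, -0.1810) x2=(-0.2465, 0.8499, -1.4759)
step 15: x0=(-1.3546, 0.8742, -0.0212) x1=(-1.9937, -0.1368, -0.2030) x2=(-0.2968, 0.8201, -1.4433)
step 16: x0=(-1.3326, 0.8502, -0.0583) x1=(-2.0079, -0.1143, -0.2258) x2=(-0.3484, 0.7897, -1.4095)
step 17: x0=(-1.3103, 0.8262, -0.0956) x1=(-2.0212, -0.0915, -0.2493) x2=(-0.4012, 0.7589, -1.3747)
step 18: x0=(-1.2878, 0.8025, -0.1329) x1=(-2.0339, -0.0686, -0.2735) x2=(-0.4550, 0.7276, -1.3391)
step 19: x0=(-1.2650, 0.7789, -0.1703) x1=(-2.0460, -0.0455, -0.2983) x2=(-0.5096, 0.6959, -1.3029)
step 20: x0=(-1.2421, 0.7555, -0.2076) x1=(-2.0577, -0.0224, -0.3236) x2=(-0.5649, 0.6639, -1.2663)
step 21: x0=(-1.2191, 0.7324, -0.2448) x1=(-2.0691, 0.0007, -0.3493) x2=(-0.6206, 0.6316, -1.2296)
step 22: x0=(-1.1959, 0.7094, -0.2818) x1=(-2.0803, 0.0238, -0.3754) x2=(-0.6766, 0.5991, -1.1928)
step 23: x0=(-1.1728, 0.6866, -0.3184) x1=(-2.0915, 0.0467, -0.4017) x2=(-0.7327, 0.5663, -1.1563)
step 24: x0=(-1.1496, 0.6641, -0.3546) x1=(-2.1027, 0.0695, -0.4283) x2=(-0.7889, 0.5334, -1.1202)
step 25: x0=(-1.1264, 0.6418, -0.3902) x1=(-2.1140, 0.0922, -0.4550) x2=(-0.8449, 0.5003, -1.0847)
step 26: x0=(-1.1032, 0.6198, -0.4253) x1=(-2.1256, 0.1147, -0.4817) x2=(-0.9006, 0.4669, -1.0500)
step 27: x0=(-1.0800, 0.5980, -0.4596) x1=(-2.1376, 0.1370, -0.5085) x2=(-0.9560, 0.4333, -1.0163)
step 28: x0=(-1.0567, 0.5766, -0.4932) x1=(-2.1500, 0.1592, -0.5353) x2=(-1.0111, 0.3995, -0.9838)
step 29: x0=(-1.0333, 0.5555, -0.5259) x1=(-2.1630, 0.1811, -0.5620) x2=(-1.0658, 0.3652, -0.9527)
step 30: x0=(-1.0097, 0.5349, -0.5578) x1=(-2.1766, 0.2029, -0.5885) x2=(-1.1203, 0.3304, -0.9228)
step 31: x0=(-0.9856, 0.5149, -0.5888) x1=(-2.1910, 0.2246, -0.6150) x2=(-1.1748, 0.2949, -0.8944)
step 32: x0=(-0.9608, 0.4954, -0.6190) x1=(-2.2061, 0.2462, -0.6413) x2=(-1.2295, 0.2588, -0.8671)
step 33: x0=(-0.9354, 0.4764, -0.6487) x1=(-2.2220, 0.2677, -0.6675) x2=(-1.2844, 0.2219, -0.8408)
step 34: x0=(-0.9091, 0.4580, -0.6780) x1=(-2.2387, 0.2892, -0.6935) x2=(-1.3398, 0.1841, -0.8151)
step 35: x0=(-0.8821, 0.4401, -0.7071) x1=(-2.2563, 0.3109, -0.7195) x2=(-1.3954, 0.1457, -0.7899)
step 36: x0=(-0.8543, 0.4226, -0.7361) x1=(-2.2748, 0.3326, -0.7453) x2=(-1.4514, 0.1065, -0.7649)
step 37: x0=(-0.8259, 0.4054, -0.7650) x1=(-2.2940, 0.3546, -0.7712) x2=(-1.5075, 0.0666, -0.7400)

(-0.8259, 0.4054, -0.7650)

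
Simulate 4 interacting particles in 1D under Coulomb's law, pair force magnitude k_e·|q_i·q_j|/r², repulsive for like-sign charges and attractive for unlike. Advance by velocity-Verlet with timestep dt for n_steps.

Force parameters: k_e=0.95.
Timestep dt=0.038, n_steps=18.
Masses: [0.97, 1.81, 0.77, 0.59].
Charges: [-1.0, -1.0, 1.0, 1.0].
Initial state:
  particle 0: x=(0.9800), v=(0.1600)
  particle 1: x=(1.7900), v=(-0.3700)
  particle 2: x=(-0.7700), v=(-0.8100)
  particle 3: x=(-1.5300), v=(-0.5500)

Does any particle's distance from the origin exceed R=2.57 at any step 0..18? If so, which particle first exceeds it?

step 0: x0=(0.9800) x1=(1.7900) x2=(-0.7700) x3=(-1.5300)
step 1: x0=(0.9847) x1=(1.7764) x2=(-0.7988) x3=(-1.5526)
step 2: x0=(0.9864) x1=(1.7639) x2=(-0.8237) x3=(-1.5788)
step 3: x0=(0.9852) x1=(1.7524) x2=(-0.8446) x3=(-1.6084)
step 4: x0=(0.9809) x1=(1.7420) x2=(-0.8616) x3=(-1.6415)
step 5: x0=(0.9735) x1=(1.7328) x2=(-0.8750) x3=(-1.6779)
step 6: x0=(0.9631) x1=(1.7247) x2=(-0.8848) x3=(-1.7173)
step 7: x0=(0.9496) x1=(1.7177) x2=(-0.8912) x3=(-1.7596)
step 8: x0=(0.9332) x1=(1.7119) x2=(-0.8945) x3=(-1.8045)
step 9: x0=(0.9138) x1=(1.7071) x2=(-0.8949) x3=(-1.8517)
step 10: x0=(0.8915) x1=(1.7033) x2=(-0.8925) x3=(-1.9009)
step 11: x0=(0.8664) x1=(1.7006) x2=(-0.8875) x3=(-1.9519)
step 12: x0=(0.8387) x1=(1.6987) x2=(-0.8801) x3=(-2.0045)
step 13: x0=(0.8084) x1=(1.6977) x2=(-0.8704) x3=(-2.0585)
step 14: x0=(0.7757) x1=(1.6975) x2=(-0.8586) x3=(-2.1137)
step 15: x0=(0.7406) x1=(1.6980) x2=(-0.8446) x3=(-2.1700)
step 16: x0=(0.7032) x1=(1.6992) x2=(-0.8287) x3=(-2.2271)
step 17: x0=(0.6636) x1=(1.7010) x2=(-0.8109) x3=(-2.2850)
step 18: x0=(0.6219) x1=(1.7033) x2=(-0.7911) x3=(-2.3435)

no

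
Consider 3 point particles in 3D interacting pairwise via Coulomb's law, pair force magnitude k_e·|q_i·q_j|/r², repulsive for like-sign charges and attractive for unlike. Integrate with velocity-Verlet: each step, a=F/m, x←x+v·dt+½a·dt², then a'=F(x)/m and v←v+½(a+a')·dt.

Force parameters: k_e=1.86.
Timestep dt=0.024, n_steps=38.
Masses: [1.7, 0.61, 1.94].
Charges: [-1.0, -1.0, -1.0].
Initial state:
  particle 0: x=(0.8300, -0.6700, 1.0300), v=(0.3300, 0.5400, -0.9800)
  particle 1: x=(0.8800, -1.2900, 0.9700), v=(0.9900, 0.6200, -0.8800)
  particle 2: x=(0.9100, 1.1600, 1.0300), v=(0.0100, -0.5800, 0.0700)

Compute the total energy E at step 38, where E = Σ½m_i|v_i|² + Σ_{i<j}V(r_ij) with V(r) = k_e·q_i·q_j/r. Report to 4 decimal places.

step 0: x0=(0.8300, -0.6700, 1.0300) x1=(0.8800, -1.2900, 0.9700) x2=(0.9100, 1.1600, 1.0300)
step 1: x0=(0.8379, -0.6563, 1.0066) x1=(0.9039, -1.2775, 0.9487) x2=(0.9102, 1.1462, 1.0317)
step 2: x0=(0.8455, -0.6413, 0.9833) x1=(0.9283, -1.2697, 0.9269) x2=(0.9105, 1.1327, 1.0334)
step 3: x0=(0.8530, -0.6249, 0.9601) x1=(0.9533, -1.2665, 0.9047) x2=(0.9108, 1.1194, 1.0351)
step 4: x0=(0.8602, -0.6072, 0.9370) x1=(0.9789, -1.2677, 0.8822) x2=(0.9110, 1.1064, 1.0368)
step 5: x0=(0.8672, -0.5884, 0.9141) x1=(1.0052, -1.2730, 0.8594) x2=(0.9113, 1.0937, 1.0385)
step 6: x0=(0.8739, -0.5686, 0.8912) x1=(1.0323, -1.2821, 0.8362) x2=(0.9115, 1.0813, 1.0402)
step 7: x0=(0.8804, -0.5478, 0.8684) x1=(1.0600, -1.2947, 0.8127) x2=(0.9118, 1.0692, 1.0420)
step 8: x0=(0.8866, -0.5263, 0.8457) x1=(1.0885, -1.3104, 0.7891) x2=(0.9121, 1.0574, 1.0438)
step 9: x0=(0.8926, -0.5041, 0.8230) x1=(1.1176, -1.3291, 0.7652) x2=(0.9123, 1.0459, 1.0457)
step 10: x0=(0.8983, -0.4813, 0.8003) x1=(1.1474, -1.3503, 0.7411) x2=(0.9126, 1.0348, 1.0476)
step 11: x0=(0.9038, -0.4580, 0.7776) x1=(1.1778, -1.3739, 0.7168) x2=(0.9128, 1.0239, 1.0495)
step 12: x0=(0.9091, -0.4344, 0.7549) x1=(1.2088, -1.3997, 0.6923) x2=(0.9131, 1.0134, 1.0515)
step 13: x0=(0.9143, -0.4104, 0.7322) x1=(1.2404, -1.4273, 0.6678) x2=(0.9133, 1.0032, 1.0535)
step 14: x0=(0.9193, -0.3862, 0.7095) x1=(1.2724, -1.4567, 0.6430) x2=(0.9135, 0.9934, 1.0557)
step 15: x0=(0.9241, -0.3619, 0.6867) x1=(1.3049, -1.4876, 0.6182) x2=(0.9137, 0.9839, 1.0579)
step 16: x0=(0.9288, -0.3374, 0.6639) x1=(1.3379, -1.5200, 0.5932) x2=(0.9139, 0.9747, 1.0602)
step 17: x0=(0.9333, -0.3129, 0.6409) x1=(1.3712, -1.5537, 0.5681) x2=(0.9141, 0.9660, 1.0626)
step 18: x0=(0.9378, -0.2884, 0.6179) x1=(1.4050, -1.5886, 0.5430) x2=(0.9142, 0.9576, 1.0651)
step 19: x0=(0.9421, -0.2639, 0.5948) x1=(1.4391, -1.6246, 0.5177) x2=(0.9144, 0.9495, 1.0677)
step 20: x0=(0.9463, -0.2395, 0.5716) x1=(1.4735, -1.6617, 0.4923) x2=(0.9145, 0.9419, 1.0705)
step 21: x0=(0.9505, -0.2151, 0.5482) x1=(1.5082, -1.6996, 0.4668) x2=(0.9145, 0.9346, 1.0734)
step 22: x0=(0.9546, -0.1909, 0.5247) x1=(1.5433, -1.7385, 0.4413) x2=(0.9146, 0.9277, 1.0765)
step 23: x0=(0.9586, -0.1668, 0.5010) x1=(1.5786, -1.7781, 0.4156) x2=(0.9146, 0.9212, 1.0797)
step 24: x0=(0.9625, -0.1429, 0.4771) x1=(1.6142, -1.8185, 0.3899) x2=(0.9146, 0.9151, 1.0832)
step 25: x0=(0.9664, -0.1192, 0.4531) x1=(1.6500, -1.8596, 0.3641) x2=(0.9146, 0.9094, 1.0868)
step 26: x0=(0.9703, -0.0957, 0.4288) x1=(1.6860, -1.9014, 0.3383) x2=(0.9146, 0.9040, 1.0906)
step 27: x0=(0.9741, -0.0724, 0.4043) x1=(1.7223, -1.9437, 0.3123) x2=(0.9145, 0.8990, 1.0947)
step 28: x0=(0.9779, -0.0493, 0.3795) x1=(1.7588, -1.9867, 0.2863) x2=(0.9143, 0.8944, 1.0990)
step 29: x0=(0.9816, -0.0265, 0.3545) x1=(1.7955, -2.0301, 0.2603) x2=(0.9142, 0.8902, 1.1036)
step 30: x0=(0.9853, -0.0038, 0.3292) x1=(1.8324, -2.0741, 0.2341) x2=(0.9140, 0.8863, 1.1084)
step 31: x0=(0.9890, 0.0186, 0.3036) x1=(1.8694, -2.1186, 0.2079) x2=(0.9137, 0.8827, 1.1135)
step 32: x0=(0.9927, 0.0408, 0.2776) x1=(1.9066, -2.1635, 0.1817) x2=(0.9135, 0.8795, 1.1189)
step 33: x0=(0.9964, 0.0628, 0.2514) x1=(1.9440, -2.2088, 0.1554) x2=(0.9131, 0.8766, 1.1245)
step 34: x0=(1.0000, 0.0846, 0.2249) x1=(1.9816, -2.2546, 0.1290) x2=(0.9128, 0.8740, 1.1305)
step 35: x0=(1.0037, 0.1061, 0.1981) x1=(2.0193, -2.3007, 0.1026) x2=(0.9124, 0.8717, 1.1368)
step 36: x0=(1.0073, 0.1276, 0.1709) x1=(2.0571, -2.3472, 0.0761) x2=(0.9119, 0.8697, 1.1433)
step 37: x0=(1.0110, 0.1488, 0.1434) x1=(2.0951, -2.3941, 0.0496) x2=(0.9114, 0.8679, 1.1502)
step 38: x0=(1.0146, 0.1699, 0.1155) x1=(2.1332, -2.4413, 0.0231) x2=(0.9109, 0.8664, 1.1574)
step 0 velocities: v0=(0.3300, 0.5400, -0.9800) v1=(0.9900, 0.6200, -0.8800) v2=(0.0100, -0.5800, 0.0700)
step 0: KE=2.1403, PE=4.7508, E=6.8911
step 38 velocities: v0=(0.1520, 0.8750, -1.1666) v1=(1.5909, -1.9723, -1.1078) v2=(-0.0230, -0.0584, 0.3051)
step 38: KE=4.2540, PE=2.6357, E=6.8897

6.8897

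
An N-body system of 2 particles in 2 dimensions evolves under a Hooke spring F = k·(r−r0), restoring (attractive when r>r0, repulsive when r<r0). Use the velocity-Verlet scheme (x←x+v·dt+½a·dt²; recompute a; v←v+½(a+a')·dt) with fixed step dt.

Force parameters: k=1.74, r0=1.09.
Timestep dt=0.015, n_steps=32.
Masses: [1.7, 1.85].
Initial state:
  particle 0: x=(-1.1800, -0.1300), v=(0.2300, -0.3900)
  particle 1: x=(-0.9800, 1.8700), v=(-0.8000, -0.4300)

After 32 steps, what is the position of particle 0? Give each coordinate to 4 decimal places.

step 0: x0=(-1.1800, -0.1300) x1=(-0.9800, 1.8700)
step 1: x0=(-1.1765, -0.1357) x1=(-0.9920, 1.8635)
step 2: x0=(-1.1731, -0.1413) x1=(-1.0040, 1.8567)
step 3: x0=(-1.1696, -0.1466) x1=(-1.0161, 1.8498)
step 4: x0=(-1.1660, -0.1517) x1=(-1.0281, 1.8427)
step 5: x0=(-1.1625, -0.1566) x1=(-1.0402, 1.8353)
step 6: x0=(-1.1590, -0.1613) x1=(-1.0523, 1.8278)
step 7: x0=(-1.1554, -0.1658) x1=(-1.0644, 1.8201)
step 8: x0=(-1.1519, -0.1701) x1=(-1.0765, 1.8122)
step 9: x0=(-1.1483, -0.1742) x1=(-1.0886, 1.8042)
step 10: x0=(-1.1447, -0.1780) x1=(-1.1007, 1.7959)
step 11: x0=(-1.1411, -0.1817) x1=(-1.1128, 1.7874)
step 12: x0=(-1.1376, -0.1852) x1=(-1.1250, 1.7788)
step 13: x0=(-1.1340, -0.1884) x1=(-1.1371, 1.7700)
step 14: x0=(-1.1304, -0.1915) x1=(-1.1492, 1.7610)
step 15: x0=(-1.1268, -0.1944) x1=(-1.1613, 1.7518)
step 16: x0=(-1.1232, -0.1971) x1=(-1.1734, 1.7424)
step 17: x0=(-1.1197, -0.1995) x1=(-1.1856, 1.7329)
step 18: x0=(-1.1161, -0.2018) x1=(-1.1977, 1.7231)
step 19: x0=(-1.1125, -0.2039) x1=(-1.2098, 1.7132)
step 20: x0=(-1.1090, -0.2058) x1=(-1.2219, 1.7031)
step 21: x0=(-1.1054, -0.2075) x1=(-1.2339, 1.6929)
step 22: x0=(-1.1019, -0.2090) x1=(-1.2460, 1.6824)
step 23: x0=(-1.0984, -0.2104) x1=(-1.2581, 1.6718)
step 24: x0=(-1.0949, -0.2115) x1=(-1.2701, 1.6611)
step 25: x0=(-1.0914, -0.2125) x1=(-1.2821, 1.6501)
step 26: x0=(-1.0880, -0.2133) x1=(-1.2941, 1.6390)
step 27: x0=(-1.0845, -0.2139) x1=(-1.3061, 1.6278)
step 28: x0=(-1.0811, -0.2143) x1=(-1.3181, 1.6164)
step 29: x0=(-1.0777, -0.2146) x1=(-1.3301, 1.6048)
step 30: x0=(-1.0743, -0.2147) x1=(-1.3420, 1.5930)
step 31: x0=(-1.0710, -0.2146) x1=(-1.3539, 1.5812)
step 32: x0=(-1.0677, -0.2144) x1=(-1.3658, 1.5691)

(-1.0677, -0.2144)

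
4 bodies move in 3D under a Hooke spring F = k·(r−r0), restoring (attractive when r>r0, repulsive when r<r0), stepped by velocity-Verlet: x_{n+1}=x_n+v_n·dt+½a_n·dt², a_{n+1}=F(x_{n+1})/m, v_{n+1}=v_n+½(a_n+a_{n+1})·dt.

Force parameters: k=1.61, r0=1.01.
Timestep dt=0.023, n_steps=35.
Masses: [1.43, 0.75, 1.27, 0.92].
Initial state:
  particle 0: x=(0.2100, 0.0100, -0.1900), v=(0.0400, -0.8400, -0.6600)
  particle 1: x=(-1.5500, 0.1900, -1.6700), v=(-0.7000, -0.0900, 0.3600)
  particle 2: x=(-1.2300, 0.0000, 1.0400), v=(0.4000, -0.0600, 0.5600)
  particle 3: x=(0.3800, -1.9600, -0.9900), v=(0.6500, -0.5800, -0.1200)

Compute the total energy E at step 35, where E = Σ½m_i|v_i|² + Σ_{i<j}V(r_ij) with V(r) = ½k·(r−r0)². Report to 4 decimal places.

step 0: x0=(0.2100, 0.0100, -0.1900) x1=(-1.5500, 0.1900, -1.6700) x2=(-1.2300, 0.0000, 1.0400) x3=(0.3800, -1.9600, -0.9900)
step 1: x0=(0.2105, -0.0096, -0.2054) x1=(-1.5647, 0.1870, -1.6600) x2=(-1.2203, -0.0018, 1.0516) x3=(0.3938, -1.9716, -0.9921)
step 2: x0=(0.2100, -0.0297, -0.2211) x1=(-1.5765, 0.1821, -1.6467) x2=(-1.2095, -0.0044, 1.0608) x3=(0.4053, -1.9796, -0.9930)
step 3: x0=(0.2085, -0.0504, -0.2373) x1=(-1.5855, 0.1753, -1.6300) x2=(-1.1977, -0.0079, 1.0674) x3=(0.4144, -1.9841, -0.9925)
step 4: x0=(0.2062, -0.0716, -0.2537) x1=(-1.5915, 0.1666, -1.6100) x2=(-1.1848, -0.0122, 1.0716) x3=(0.4212, -1.9851, -0.9908)
step 5: x0=(0.2029, -0.0933, -0.2704) x1=(-1.5946, 0.1561, -1.5868) x2=(-1.1709, -0.0174, 1.0732) x3=(0.4256, -1.9826, -0.9878)
step 6: x0=(0.1988, -0.1154, -0.2875) x1=(-1.5948, 0.1436, -1.5604) x2=(-1.1561, -0.0234, 1.0724) x3=(0.4277, -1.9767, -0.9835)
step 7: x0=(0.1937, -0.1380, -0.3047) x1=(-1.5920, 0.1292, -1.5309) x2=(-1.1402, -0.0303, 1.0690) x3=(0.4273, -1.9673, -0.9779)
step 8: x0=(0.1877, -0.1609, -0.3221) x1=(-1.5863, 0.1130, -1.4985) x2=(-1.1234, -0.0381, 1.0632) x3=(0.4247, -1.9547, -0.9711)
step 9: x0=(0.1809, -0.1843, -0.3397) x1=(-1.5777, 0.0950, -1.4631) x2=(-1.1057, -0.0467, 1.0550) x3=(0.4197, -1.9387, -0.9630)
step 10: x0=(0.1732, -0.2080, -0.3575) x1=(-1.5663, 0.0753, -1.4251) x2=(-1.0870, -0.0562, 1.0444) x3=(0.4125, -1.9196, -0.9536)
step 11: x0=(0.1648, -0.2321, -0.3753) x1=(-1.5520, 0.0538, -1.3843) x2=(-1.0675, -0.0665, 1.0314) x3=(0.4031, -1.8974, -0.9431)
step 12: x0=(0.1555, -0.2564, -0.3932) x1=(-1.5351, 0.0306, -1.3411) x2=(-1.0471, -0.0777, 1.0162) x3=(0.3915, -1.8723, -0.9314)
step 13: x0=(0.1455, -0.2810, -0.4111) x1=(-1.5155, 0.0059, -1.2954) x2=(-1.0259, -0.0896, 0.9987) x3=(0.3778, -1.8444, -0.9185)
step 14: x0=(0.1348, -0.3059, -0.4290) x1=(-1.4934, -0.0204, -1.2476) x2=(-1.0039, -0.1024, 0.9791) x3=(0.3621, -1.8137, -0.9044)
step 15: x0=(0.1233, -0.3309, -0.4468) x1=(-1.4689, -0.0481, -1.1977) x2=(-0.9811, -0.1159, 0.9575) x3=(0.3444, -1.7805, -0.8893)
step 16: x0=(0.1113, -0.3561, -0.4646) x1=(-1.4420, -0.0771, -1.1459) x2=(-0.9577, -0.1302, 0.9338) x3=(0.3248, -1.7448, -0.8731)
step 17: x0=(0.0986, -0.3815, -0.4822) x1=(-1.4130, -0.1075, -1.0923) x2=(-0.9335, -0.1452, 0.9082) x3=(0.3035, -1.7070, -0.8559)
step 18: x0=(0.0853, -0.4069, -0.4997) x1=(-1.3819, -0.1390, -1.0371) x2=(-0.9088, -0.1609, 0.8809) x3=(0.2805, -1.6670, -0.8376)
step 19: x0=(0.0715, -0.4324, -0.5171) x1=(-1.3488, -0.1716, -0.9806) x2=(-0.8834, -0.1773, 0.8518) x3=(0.2560, -1.6251, -0.8185)
step 20: x0=(0.0572, -0.4579, -0.5342) x1=(-1.3140, -0.2052, -0.9228) x2=(-0.8574, -0.1943, 0.8211) x3=(0.2300, -1.5816, -0.7984)
step 21: x0=(0.0424, -0.4834, -0.5511) x1=(-1.2776, -0.2397, -0.8639) x2=(-0.8309, -0.2119, 0.7889) x3=(0.2026, -1.5364, -0.7776)
step 22: x0=(0.0273, -0.5089, -0.5677) x1=(-1.2398, -0.2749, -0.8041) x2=(-0.8040, -0.2301, 0.7553) x3=(0.1741, -1.4900, -0.7559)
step 23: x0=(0.0118, -0.5342, -0.5841) x1=(-1.2008, -0.3108, -0.7436) x2=(-0.7765, -0.2489, 0.7205) x3=(0.1444, -1.4424, -0.7335)
step 24: x0=(-0.0040, -0.5594, -0.6003) x1=(-1.1606, -0.3473, -0.6824) x2=(-0.7487, -0.2681, 0.6845) x3=(0.1138, -1.3938, -0.7104)
step 25: x0=(-0.0201, -0.5845, -0.6162) x1=(-1.1196, -0.3843, -0.6208) x2=(-0.7205, -0.2878, 0.6475) x3=(0.0824, -1.3445, -0.6867)
step 26: x0=(-0.0364, -0.6093, -0.6318) x1=(-1.0779, -0.4216, -0.5589) x2=(-0.6920, -0.3079, 0.6096) x3=(0.0502, -1.2947, -0.6624)
step 27: x0=(-0.0528, -0.6339, -0.6472) x1=(-1.0356, -0.4593, -0.4968) x2=(-0.6632, -0.3284, 0.5709) x3=(0.0175, -1.2445, -0.6376)
step 28: x0=(-0.0694, -0.6582, -0.6624) x1=(-0.9931, -0.4971, -0.4345) x2=(-0.6341, -0.3492, 0.5317) x3=(-0.0156, -1.1942, -0.6123)
step 29: x0=(-0.0861, -0.6822, -0.6774) x1=(-0.9504, -0.5350, -0.3723) x2=(-0.6048, -0.3702, 0.4919) x3=(-0.0491, -1.1439, -0.5866)
step 30: x0=(-0.1028, -0.7059, -0.6924) x1=(-0.9077, -0.5730, -0.3101) x2=(-0.5752, -0.3914, 0.4518) x3=(-0.0827, -1.0939, -0.5605)
step 31: x0=(-0.1195, -0.7291, -0.7074) x1=(-0.8652, -0.6110, -0.2480) x2=(-0.5455, -0.4128, 0.4115) x3=(-0.1164, -1.0442, -0.5339)
step 32: x0=(-0.1362, -0.7520, -0.7225) x1=(-0.8230, -0.6490, -0.1861) x2=(-0.5156, -0.4342, 0.3710) x3=(-0.1501, -0.9950, -0.5070)
step 33: x0=(-0.1529, -0.7746, -0.7377) x1=(-0.7813, -0.6870, -0.1243) x2=(-0.4856, -0.4556, 0.3306) x3=(-0.1837, -0.9463, -0.4796)
step 34: x0=(-0.1695, -0.7970, -0.7534) x1=(-0.7402, -0.7251, -0.0626) x2=(-0.4553, -0.4769, 0.2903) x3=(-0.2172, -0.8980, -0.4518)
step 35: x0=(-0.1860, -0.8192, -0.7693) x1=(-0.6997, -0.7633, -0.0010) x2=(-0.4249, -0.4981, 0.2502) x3=(-0.2505, -0.8501, -0.4238)
step 0 velocities: v0=(0.0400, -0.8400, -0.6600) v1=(-0.7000, -0.0900, 0.3600) v2=(0.4000, -0.0600, 0.5600) v3=(0.6500, -0.5800, -0.1200)
step 0: KE=1.7112, PE=12.5154, E=14.2266
step 35 velocities: v0=(-0.7165, -0.9640, -0.7026) v1=(1.7418, -1.6694, 2.6792) v2=(1.3262, -0.9138, -1.7360) v3=(-1.4434, 2.0789, 1.2250)
step 35: KE=13.4565, PE=0.7683, E=14.2248

14.2248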